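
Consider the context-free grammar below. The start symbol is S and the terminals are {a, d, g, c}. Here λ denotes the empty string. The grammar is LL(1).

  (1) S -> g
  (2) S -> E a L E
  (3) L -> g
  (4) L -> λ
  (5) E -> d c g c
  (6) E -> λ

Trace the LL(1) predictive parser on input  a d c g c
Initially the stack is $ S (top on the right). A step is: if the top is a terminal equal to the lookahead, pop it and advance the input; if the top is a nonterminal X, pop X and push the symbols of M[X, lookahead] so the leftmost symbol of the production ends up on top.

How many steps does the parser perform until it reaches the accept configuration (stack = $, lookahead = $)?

9

step 1: stack=$ S  input=a d c g c $  — expand S -> E a L E
step 2: stack=$ E L a E  input=a d c g c $  — expand E -> λ
step 3: stack=$ E L a  input=a d c g c $  — match a
step 4: stack=$ E L  input=d c g c $  — expand L -> λ
step 5: stack=$ E  input=d c g c $  — expand E -> d c g c
step 6: stack=$ c g c d  input=d c g c $  — match d
step 7: stack=$ c g c  input=c g c $  — match c
step 8: stack=$ c g  input=g c $  — match g
step 9: stack=$ c  input=c $  — match c
Accept reached after 9 steps.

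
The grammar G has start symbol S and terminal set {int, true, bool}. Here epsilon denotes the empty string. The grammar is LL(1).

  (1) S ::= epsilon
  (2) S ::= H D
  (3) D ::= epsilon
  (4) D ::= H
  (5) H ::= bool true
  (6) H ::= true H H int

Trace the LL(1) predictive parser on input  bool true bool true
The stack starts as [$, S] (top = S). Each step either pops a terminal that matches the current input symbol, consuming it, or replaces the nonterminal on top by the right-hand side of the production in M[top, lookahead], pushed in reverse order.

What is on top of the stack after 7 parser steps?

     Stack          Input                  Action
  1  $ S            bool true bool true $  expand S ::= H D
  2  $ D H          bool true bool true $  expand H ::= bool true
  3  $ D true bool  bool true bool true $  match bool
  4  $ D true       true bool true $       match true
  5  $ D            bool true $            expand D ::= H
  6  $ H            bool true $            expand H ::= bool true
  7  $ true bool    bool true $            match bool
Stack after step 7: $ true (top = true).

true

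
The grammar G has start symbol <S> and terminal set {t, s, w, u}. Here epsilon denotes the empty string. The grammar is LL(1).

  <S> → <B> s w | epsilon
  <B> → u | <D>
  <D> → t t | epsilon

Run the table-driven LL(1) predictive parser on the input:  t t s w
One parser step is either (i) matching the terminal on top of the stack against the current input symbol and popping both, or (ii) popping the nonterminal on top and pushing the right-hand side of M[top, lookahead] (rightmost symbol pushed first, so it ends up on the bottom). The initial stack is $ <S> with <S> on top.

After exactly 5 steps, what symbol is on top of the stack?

step 1: stack=$ <S>  input=t t s w $  — expand <S> → <B> s w
step 2: stack=$ w s <B>  input=t t s w $  — expand <B> → <D>
step 3: stack=$ w s <D>  input=t t s w $  — expand <D> → t t
step 4: stack=$ w s t t  input=t t s w $  — match t
step 5: stack=$ w s t  input=t s w $  — match t
Stack after step 5: $ w s (top = s).

s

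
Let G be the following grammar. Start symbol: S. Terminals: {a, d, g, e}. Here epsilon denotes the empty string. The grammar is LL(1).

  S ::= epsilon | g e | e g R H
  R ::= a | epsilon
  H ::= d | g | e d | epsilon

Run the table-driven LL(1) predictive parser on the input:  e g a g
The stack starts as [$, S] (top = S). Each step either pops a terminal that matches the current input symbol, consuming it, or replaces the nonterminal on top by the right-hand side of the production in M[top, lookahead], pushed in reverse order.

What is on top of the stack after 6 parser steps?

g

     Stack      Input      Action
  1  $ S        e g a g $  expand S ::= e g R H
  2  $ H R g e  e g a g $  match e
  3  $ H R g    g a g $    match g
  4  $ H R      a g $      expand R ::= a
  5  $ H a      a g $      match a
  6  $ H        g $        expand H ::= g
Stack after step 6: $ g (top = g).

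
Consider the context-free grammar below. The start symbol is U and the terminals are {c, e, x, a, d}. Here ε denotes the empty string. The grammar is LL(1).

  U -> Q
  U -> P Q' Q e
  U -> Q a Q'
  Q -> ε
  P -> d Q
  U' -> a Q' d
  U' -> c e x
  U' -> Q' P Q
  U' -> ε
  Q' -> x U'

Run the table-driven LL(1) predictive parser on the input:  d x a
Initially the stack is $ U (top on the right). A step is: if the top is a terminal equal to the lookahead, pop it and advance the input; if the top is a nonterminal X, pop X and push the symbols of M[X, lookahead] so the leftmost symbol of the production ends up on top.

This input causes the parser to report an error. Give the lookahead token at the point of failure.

$

step 1: stack=$ U  input=d x a $  — expand U -> P Q' Q e
step 2: stack=$ e Q Q' P  input=d x a $  — expand P -> d Q
step 3: stack=$ e Q Q' Q d  input=d x a $  — match d
step 4: stack=$ e Q Q' Q  input=x a $  — expand Q -> ε
step 5: stack=$ e Q Q'  input=x a $  — expand Q' -> x U'
step 6: stack=$ e Q U' x  input=x a $  — match x
step 7: stack=$ e Q U'  input=a $  — expand U' -> a Q' d
step 8: stack=$ e Q d Q' a  input=a $  — match a
step 9: stack=$ e Q d Q'  input=$  — error: M[Q', $] is empty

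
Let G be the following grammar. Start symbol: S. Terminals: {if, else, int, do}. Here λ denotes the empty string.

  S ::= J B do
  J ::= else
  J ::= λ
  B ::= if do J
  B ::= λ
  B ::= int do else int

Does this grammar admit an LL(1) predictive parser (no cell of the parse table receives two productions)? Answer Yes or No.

FIRST(S) = {do, else, if, int}
FIRST(J) = {λ, else}
FIRST(B) = {λ, if, int}
FOLLOW(S) = {$}
FOLLOW(J) = {do, if, int}
FOLLOW(B) = {do}
Each cell of M receives at most one production.

Yes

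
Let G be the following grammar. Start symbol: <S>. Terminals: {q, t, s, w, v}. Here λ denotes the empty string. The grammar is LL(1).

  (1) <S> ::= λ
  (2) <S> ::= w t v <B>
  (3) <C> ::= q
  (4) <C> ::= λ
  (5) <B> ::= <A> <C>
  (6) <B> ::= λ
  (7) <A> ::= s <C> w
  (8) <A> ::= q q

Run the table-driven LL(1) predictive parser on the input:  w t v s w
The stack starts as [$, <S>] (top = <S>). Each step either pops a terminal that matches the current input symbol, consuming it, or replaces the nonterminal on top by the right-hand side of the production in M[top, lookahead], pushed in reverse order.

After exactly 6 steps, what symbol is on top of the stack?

s

step 1: stack=$ <S>  input=w t v s w $  — expand <S> ::= w t v <B>
step 2: stack=$ <B> v t w  input=w t v s w $  — match w
step 3: stack=$ <B> v t  input=t v s w $  — match t
step 4: stack=$ <B> v  input=v s w $  — match v
step 5: stack=$ <B>  input=s w $  — expand <B> ::= <A> <C>
step 6: stack=$ <C> <A>  input=s w $  — expand <A> ::= s <C> w
Stack after step 6: $ <C> w <C> s (top = s).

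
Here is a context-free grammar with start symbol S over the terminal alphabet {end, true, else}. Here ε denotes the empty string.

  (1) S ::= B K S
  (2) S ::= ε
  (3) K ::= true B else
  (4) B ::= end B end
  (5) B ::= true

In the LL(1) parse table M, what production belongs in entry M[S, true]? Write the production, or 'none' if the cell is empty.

S ::= B K S

FIRST(K) = {true}
FIRST(B) = {end, true}
FIRST(S) = {ε, end, true}  (via B K S)
FOLLOW(S) includes $ since S is the start symbol.
FOLLOW(S): in S::=B K S, the suffix after S is empty (adds nothing new). Thus FOLLOW(S) = {$}.
For S ::= B K S: FIRST(B K S) = {end, true}, so it goes in M[S, t] for t ∈ {end, true}.
For S ::= ε: FIRST(ε) = {ε}, so it goes in M[S, t] for t ∈ {}; since ε ∈ FIRST, also for every t ∈ FOLLOW(S) = {$}.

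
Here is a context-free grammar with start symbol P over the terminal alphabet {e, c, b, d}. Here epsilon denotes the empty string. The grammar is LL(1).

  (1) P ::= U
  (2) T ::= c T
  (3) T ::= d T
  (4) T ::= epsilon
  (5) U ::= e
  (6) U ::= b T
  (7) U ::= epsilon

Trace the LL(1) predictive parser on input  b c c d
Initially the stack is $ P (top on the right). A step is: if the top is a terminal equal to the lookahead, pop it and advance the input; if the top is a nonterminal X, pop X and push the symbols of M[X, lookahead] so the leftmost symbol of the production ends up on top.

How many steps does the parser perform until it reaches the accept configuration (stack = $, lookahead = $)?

      Stack  Input      Action
   1  $ P    b c c d $  expand P ::= U
   2  $ U    b c c d $  expand U ::= b T
   3  $ T b  b c c d $  match b
   4  $ T    c c d $    expand T ::= c T
   5  $ T c  c c d $    match c
   6  $ T    c d $      expand T ::= c T
   7  $ T c  c d $      match c
   8  $ T    d $        expand T ::= d T
   9  $ T d  d $        match d
  10  $ T    $          expand T ::= epsilon
Accept reached after 10 steps.

10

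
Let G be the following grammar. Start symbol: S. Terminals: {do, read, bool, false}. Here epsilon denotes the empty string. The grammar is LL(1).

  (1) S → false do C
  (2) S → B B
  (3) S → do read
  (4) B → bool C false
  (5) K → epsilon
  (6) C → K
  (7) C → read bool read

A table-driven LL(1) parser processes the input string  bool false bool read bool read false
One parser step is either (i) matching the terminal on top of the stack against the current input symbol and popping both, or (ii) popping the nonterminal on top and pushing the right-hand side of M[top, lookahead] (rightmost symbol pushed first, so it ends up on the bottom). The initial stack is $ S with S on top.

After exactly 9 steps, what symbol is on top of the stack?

     Stack             Input                                   Action
  1  $ S               bool false bool read bool read false $  expand S → B B
  2  $ B B             bool false bool read bool read false $  expand B → bool C false
  3  $ B false C bool  bool false bool read bool read false $  match bool
  4  $ B false C       false bool read bool read false $       expand C → K
  5  $ B false K       false bool read bool read false $       expand K → epsilon
  6  $ B false         false bool read bool read false $       match false
  7  $ B               bool read bool read false $             expand B → bool C false
  8  $ false C bool    bool read bool read false $             match bool
  9  $ false C         read bool read false $                  expand C → read bool read
Stack after step 9: $ false read bool read (top = read).

read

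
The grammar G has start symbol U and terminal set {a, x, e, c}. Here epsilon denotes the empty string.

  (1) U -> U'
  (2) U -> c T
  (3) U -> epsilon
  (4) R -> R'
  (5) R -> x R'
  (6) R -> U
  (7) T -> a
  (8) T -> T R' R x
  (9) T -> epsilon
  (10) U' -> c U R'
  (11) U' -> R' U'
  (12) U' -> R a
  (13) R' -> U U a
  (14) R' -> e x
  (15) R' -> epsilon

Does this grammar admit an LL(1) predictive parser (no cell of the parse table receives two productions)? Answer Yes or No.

No

FIRST(U) = {epsilon, a, c, e, x}
FIRST(R) = {epsilon, a, c, e, x}
FIRST(T) = {epsilon, a, c, e, x}
FIRST(U') = {a, c, e, x}
FIRST(R') = {epsilon, a, c, e, x}
FOLLOW(U) = {$, a, c, e, x}
FOLLOW(R) = {a, x}
FOLLOW(T) = {$, a, c, e, x}
FOLLOW(U') = {$, a, c, e, x}
FOLLOW(R') = {$, a, c, e, x}
Cell M[R, a] receives both R -> R' and R -> U — the grammar is not LL(1).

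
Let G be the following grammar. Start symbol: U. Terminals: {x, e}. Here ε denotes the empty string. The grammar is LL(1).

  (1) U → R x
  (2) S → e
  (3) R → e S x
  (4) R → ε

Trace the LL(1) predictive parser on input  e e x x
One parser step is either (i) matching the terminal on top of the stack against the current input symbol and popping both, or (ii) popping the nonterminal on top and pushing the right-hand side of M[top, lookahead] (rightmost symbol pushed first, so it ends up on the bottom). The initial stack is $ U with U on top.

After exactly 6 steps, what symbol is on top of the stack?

x

step 1: stack=$ U  input=e e x x $  — expand U → R x
step 2: stack=$ x R  input=e e x x $  — expand R → e S x
step 3: stack=$ x x S e  input=e e x x $  — match e
step 4: stack=$ x x S  input=e x x $  — expand S → e
step 5: stack=$ x x e  input=e x x $  — match e
step 6: stack=$ x x  input=x x $  — match x
Stack after step 6: $ x (top = x).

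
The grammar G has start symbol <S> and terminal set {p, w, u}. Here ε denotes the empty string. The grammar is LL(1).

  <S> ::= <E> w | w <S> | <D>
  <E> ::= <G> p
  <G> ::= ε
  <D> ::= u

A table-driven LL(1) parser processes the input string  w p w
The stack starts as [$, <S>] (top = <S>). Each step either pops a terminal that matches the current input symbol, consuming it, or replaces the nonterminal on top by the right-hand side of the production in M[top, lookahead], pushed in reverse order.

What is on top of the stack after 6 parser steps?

     Stack      Input    Action
  1  $ <S>      w p w $  expand <S> ::= w <S>
  2  $ <S> w    w p w $  match w
  3  $ <S>      p w $    expand <S> ::= <E> w
  4  $ w <E>    p w $    expand <E> ::= <G> p
  5  $ w p <G>  p w $    expand <G> ::= ε
  6  $ w p      p w $    match p
Stack after step 6: $ w (top = w).

w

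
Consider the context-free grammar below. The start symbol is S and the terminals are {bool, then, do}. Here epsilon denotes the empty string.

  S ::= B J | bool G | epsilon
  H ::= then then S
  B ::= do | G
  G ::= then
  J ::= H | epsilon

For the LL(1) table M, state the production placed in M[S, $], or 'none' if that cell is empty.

FIRST(H): from H::=then then S we get {then}. So FIRST(H) = {then}.
FIRST(G): from G::=then we get {then}. So FIRST(G) = {then}.
FIRST(B): from B::=do we get {do}; from B::=G we get {then}. So FIRST(B) = {do, then}.
FIRST(J): from J::=H we get {then}; from J::=epsilon we get {epsilon}. So FIRST(J) = {epsilon, then}.
FIRST(S): from S::=B J we get {do, then}; from S::=bool G we get {bool}; from S::=epsilon we get {epsilon}. So FIRST(S) = {epsilon, bool, do, then}.
FOLLOW(S) includes $ since S is the start symbol.
FOLLOW(S): in H::=then then S, the suffix after S is empty, so FOLLOW(S) ⊇ FOLLOW(H) = {$}. Thus FOLLOW(S) = {$}.
FOLLOW(H): in J::=H, the suffix after H is empty, so FOLLOW(H) ⊇ FOLLOW(J) = {$}. Thus FOLLOW(H) = {$}.
For S ::= B J: FIRST(B J) = {do, then}, so it goes in M[S, t] for t ∈ {do, then}.
For S ::= bool G: FIRST(bool G) = {bool}, so it goes in M[S, t] for t ∈ {bool}.
For S ::= epsilon: FIRST(epsilon) = {epsilon}, so it goes in M[S, t] for t ∈ {}; since epsilon ∈ FIRST, also for every t ∈ FOLLOW(S) = {$}.

S ::= epsilon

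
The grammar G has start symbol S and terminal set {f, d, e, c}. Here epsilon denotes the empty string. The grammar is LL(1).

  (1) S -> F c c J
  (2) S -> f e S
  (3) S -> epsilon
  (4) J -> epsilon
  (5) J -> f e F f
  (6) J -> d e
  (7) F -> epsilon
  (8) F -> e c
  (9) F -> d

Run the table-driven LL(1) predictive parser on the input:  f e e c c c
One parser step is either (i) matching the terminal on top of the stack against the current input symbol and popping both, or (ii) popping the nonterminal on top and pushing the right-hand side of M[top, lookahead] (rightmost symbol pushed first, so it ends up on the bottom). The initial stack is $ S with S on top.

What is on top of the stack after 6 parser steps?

step 1: stack=$ S  input=f e e c c c $  — expand S -> f e S
step 2: stack=$ S e f  input=f e e c c c $  — match f
step 3: stack=$ S e  input=e e c c c $  — match e
step 4: stack=$ S  input=e c c c $  — expand S -> F c c J
step 5: stack=$ J c c F  input=e c c c $  — expand F -> e c
step 6: stack=$ J c c c e  input=e c c c $  — match e
Stack after step 6: $ J c c c (top = c).

c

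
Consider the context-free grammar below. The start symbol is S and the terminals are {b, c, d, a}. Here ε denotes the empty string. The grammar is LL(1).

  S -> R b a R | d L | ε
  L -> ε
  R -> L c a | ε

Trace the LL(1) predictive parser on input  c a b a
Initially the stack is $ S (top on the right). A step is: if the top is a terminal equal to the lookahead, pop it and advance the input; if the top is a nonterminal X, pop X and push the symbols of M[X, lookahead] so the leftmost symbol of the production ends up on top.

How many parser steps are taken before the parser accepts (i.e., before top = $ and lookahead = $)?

step 1: stack=$ S  input=c a b a $  — expand S -> R b a R
step 2: stack=$ R a b R  input=c a b a $  — expand R -> L c a
step 3: stack=$ R a b a c L  input=c a b a $  — expand L -> ε
step 4: stack=$ R a b a c  input=c a b a $  — match c
step 5: stack=$ R a b a  input=a b a $  — match a
step 6: stack=$ R a b  input=b a $  — match b
step 7: stack=$ R a  input=a $  — match a
step 8: stack=$ R  input=$  — expand R -> ε
Accept reached after 8 steps.

8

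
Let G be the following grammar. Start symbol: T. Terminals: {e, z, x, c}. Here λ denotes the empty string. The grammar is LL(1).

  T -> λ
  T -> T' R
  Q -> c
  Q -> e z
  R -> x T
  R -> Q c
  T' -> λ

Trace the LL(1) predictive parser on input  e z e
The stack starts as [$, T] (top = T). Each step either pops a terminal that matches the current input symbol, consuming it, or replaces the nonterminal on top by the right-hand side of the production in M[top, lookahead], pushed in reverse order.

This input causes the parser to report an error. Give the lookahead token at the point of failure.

e

step 1: stack=$ T  input=e z e $  — expand T -> T' R
step 2: stack=$ R T'  input=e z e $  — expand T' -> λ
step 3: stack=$ R  input=e z e $  — expand R -> Q c
step 4: stack=$ c Q  input=e z e $  — expand Q -> e z
step 5: stack=$ c z e  input=e z e $  — match e
step 6: stack=$ c z  input=z e $  — match z
step 7: stack=$ c  input=e $  — error: top is terminal c but lookahead is e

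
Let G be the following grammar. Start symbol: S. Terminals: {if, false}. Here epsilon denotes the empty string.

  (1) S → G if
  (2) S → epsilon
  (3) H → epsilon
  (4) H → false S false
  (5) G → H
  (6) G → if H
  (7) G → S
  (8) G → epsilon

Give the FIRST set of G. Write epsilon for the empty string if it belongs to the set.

FIRST(H) = {epsilon, false}
FIRST(S) = {epsilon, false, if}  (via G if)
FIRST(G) = {epsilon, false, if}  (via H, S)

{epsilon, false, if}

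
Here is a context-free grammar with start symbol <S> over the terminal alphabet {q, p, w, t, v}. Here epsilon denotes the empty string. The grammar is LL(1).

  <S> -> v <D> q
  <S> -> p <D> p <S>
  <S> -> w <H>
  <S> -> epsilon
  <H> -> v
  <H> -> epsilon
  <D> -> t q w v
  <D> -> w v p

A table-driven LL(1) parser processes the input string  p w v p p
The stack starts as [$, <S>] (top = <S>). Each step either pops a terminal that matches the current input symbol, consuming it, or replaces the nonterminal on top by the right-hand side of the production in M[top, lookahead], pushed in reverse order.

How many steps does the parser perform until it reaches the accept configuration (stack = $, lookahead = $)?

     Stack          Input        Action
  1  $ <S>          p w v p p $  expand <S> -> p <D> p <S>
  2  $ <S> p <D> p  p w v p p $  match p
  3  $ <S> p <D>    w v p p $    expand <D> -> w v p
  4  $ <S> p p v w  w v p p $    match w
  5  $ <S> p p v    v p p $      match v
  6  $ <S> p p      p p $        match p
  7  $ <S> p        p $          match p
  8  $ <S>          $            expand <S> -> epsilon
Accept reached after 8 steps.

8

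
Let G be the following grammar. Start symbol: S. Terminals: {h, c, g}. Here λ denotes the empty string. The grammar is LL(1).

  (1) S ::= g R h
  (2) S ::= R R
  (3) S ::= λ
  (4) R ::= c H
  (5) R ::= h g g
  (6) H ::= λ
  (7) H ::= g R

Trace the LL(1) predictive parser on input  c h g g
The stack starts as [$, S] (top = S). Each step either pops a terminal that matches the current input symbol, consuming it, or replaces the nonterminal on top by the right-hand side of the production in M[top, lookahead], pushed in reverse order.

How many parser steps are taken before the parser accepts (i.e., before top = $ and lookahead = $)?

     Stack    Input      Action
  1  $ S      c h g g $  expand S ::= R R
  2  $ R R    c h g g $  expand R ::= c H
  3  $ R H c  c h g g $  match c
  4  $ R H    h g g $    expand H ::= λ
  5  $ R      h g g $    expand R ::= h g g
  6  $ g g h  h g g $    match h
  7  $ g g    g g $      match g
  8  $ g      g $        match g
Accept reached after 8 steps.

8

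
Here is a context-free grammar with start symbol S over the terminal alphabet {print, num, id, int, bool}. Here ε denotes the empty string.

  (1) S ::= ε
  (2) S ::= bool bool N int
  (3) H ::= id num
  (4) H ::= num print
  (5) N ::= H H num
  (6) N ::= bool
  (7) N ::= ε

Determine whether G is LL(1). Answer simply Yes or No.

FIRST(S) = {ε, bool}
FIRST(H) = {id, num}
FIRST(N) = {ε, bool, id, num}
FOLLOW(S) = {$}
FOLLOW(H) = {id, num}
FOLLOW(N) = {int}
Each cell of M receives at most one production.

Yes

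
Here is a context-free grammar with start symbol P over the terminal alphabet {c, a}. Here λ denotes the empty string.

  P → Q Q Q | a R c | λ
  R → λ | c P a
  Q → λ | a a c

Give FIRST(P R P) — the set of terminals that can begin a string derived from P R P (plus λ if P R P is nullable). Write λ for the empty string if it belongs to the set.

{λ, a, c}

FIRST(R): from R→λ we get {λ}; from R→c P a we get {c}. So FIRST(R) = {λ, c}.
FIRST(Q): from Q→λ we get {λ}; from Q→a a c we get {a}. So FIRST(Q) = {λ, a}.
FIRST(P): from P→Q Q Q we get {λ, a}; from P→a R c we get {a}; from P→λ we get {λ}. So FIRST(P) = {λ, a}.
FIRST(P R P): take FIRST of each symbol in turn, carrying on past any symbol whose FIRST contains λ; result {λ, a, c}.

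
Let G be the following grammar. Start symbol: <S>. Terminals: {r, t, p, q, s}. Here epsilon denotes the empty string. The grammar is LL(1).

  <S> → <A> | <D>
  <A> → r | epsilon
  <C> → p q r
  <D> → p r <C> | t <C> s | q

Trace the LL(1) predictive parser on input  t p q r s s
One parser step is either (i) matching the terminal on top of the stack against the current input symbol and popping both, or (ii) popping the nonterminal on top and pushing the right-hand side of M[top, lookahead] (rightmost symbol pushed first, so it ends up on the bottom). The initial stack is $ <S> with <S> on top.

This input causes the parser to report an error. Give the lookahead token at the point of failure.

     Stack      Input          Action
  1  $ <S>      t p q r s s $  expand <S> → <D>
  2  $ <D>      t p q r s s $  expand <D> → t <C> s
  3  $ s <C> t  t p q r s s $  match t
  4  $ s <C>    p q r s s $    expand <C> → p q r
  5  $ s r q p  p q r s s $    match p
  6  $ s r q    q r s s $      match q
  7  $ s r      r s s $        match r
  8  $ s        s s $          match s
  9  $          s $            error: stack empty but input remains

s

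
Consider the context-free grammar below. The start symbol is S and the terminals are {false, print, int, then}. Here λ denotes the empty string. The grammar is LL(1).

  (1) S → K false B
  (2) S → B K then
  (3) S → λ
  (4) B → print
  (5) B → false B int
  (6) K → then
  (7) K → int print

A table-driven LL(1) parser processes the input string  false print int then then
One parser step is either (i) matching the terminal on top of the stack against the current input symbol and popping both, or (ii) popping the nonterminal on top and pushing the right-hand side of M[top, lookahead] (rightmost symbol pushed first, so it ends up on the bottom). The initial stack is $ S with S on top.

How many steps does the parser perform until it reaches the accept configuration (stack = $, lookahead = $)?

step 1: stack=$ S  input=false print int then then $  — expand S → B K then
step 2: stack=$ then K B  input=false print int then then $  — expand B → false B int
step 3: stack=$ then K int B false  input=false print int then then $  — match false
step 4: stack=$ then K int B  input=print int then then $  — expand B → print
step 5: stack=$ then K int print  input=print int then then $  — match print
step 6: stack=$ then K int  input=int then then $  — match int
step 7: stack=$ then K  input=then then $  — expand K → then
step 8: stack=$ then then  input=then then $  — match then
step 9: stack=$ then  input=then $  — match then
Accept reached after 9 steps.

9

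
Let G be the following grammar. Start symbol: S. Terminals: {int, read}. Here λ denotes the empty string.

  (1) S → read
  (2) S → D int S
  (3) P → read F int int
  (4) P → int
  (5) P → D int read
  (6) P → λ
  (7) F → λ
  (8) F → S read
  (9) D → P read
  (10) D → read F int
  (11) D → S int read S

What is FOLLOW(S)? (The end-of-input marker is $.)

FIRST(S): from S→read we get {read}; from S→D int S we get {int, read}. So FIRST(S) = {int, read}.
FIRST(F): from F→λ we get {λ}; from F→S read we get {int, read}. So FIRST(F) = {λ, int, read}.
FIRST(P): from P→read F int int we get {read}; from P→int we get {int}; from P→D int read we get {int, read}; from P→λ we get {λ}. So FIRST(P) = {λ, int, read}.
FIRST(D): from D→P read we get {int, read}; from D→read F int we get {read}; from D→S int read S we get {int, read}. So FIRST(D) = {int, read}.
FOLLOW(S) includes $ since S is the start symbol.
FOLLOW(P): in D→P read, P is followed by read with FIRST {read}. Thus FOLLOW(P) = {read}.
FOLLOW(F): in P→read F int int, F is followed by int int with FIRST {int}; in D→read F int, F is followed by int with FIRST {int}. Thus FOLLOW(F) = {int}.
FOLLOW(D): in S→D int S, D is followed by int S with FIRST {int}; in P→D int read, D is followed by int read with FIRST {int}. Thus FOLLOW(D) = {int}.
FOLLOW(S): in S→D int S, the suffix after S is empty (adds nothing new); in F→S read, S is followed by read with FIRST {read}; in D→S int read S (occurrence 1), S is followed by int read S with FIRST {int}; in D→S int read S (occurrence 2), the suffix after S is empty, so FOLLOW(S) ⊇ FOLLOW(D) = {int}. Thus FOLLOW(S) = {$, int, read}.

{$, int, read}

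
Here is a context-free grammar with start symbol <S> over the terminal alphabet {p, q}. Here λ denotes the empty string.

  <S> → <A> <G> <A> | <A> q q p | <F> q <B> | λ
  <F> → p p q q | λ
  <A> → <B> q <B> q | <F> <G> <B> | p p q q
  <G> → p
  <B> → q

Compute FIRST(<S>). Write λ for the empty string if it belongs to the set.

{λ, p, q}

FIRST(<F>) = {λ, p}
FIRST(<G>) = {p}
FIRST(<B>) = {q}
FIRST(<A>) = {p, q}  (via <B> q <B> q, <F> <G> <B>)
FIRST(<S>) = {λ, p, q}  (via <A> <G> <A>, <A> q q p, <F> q <B>)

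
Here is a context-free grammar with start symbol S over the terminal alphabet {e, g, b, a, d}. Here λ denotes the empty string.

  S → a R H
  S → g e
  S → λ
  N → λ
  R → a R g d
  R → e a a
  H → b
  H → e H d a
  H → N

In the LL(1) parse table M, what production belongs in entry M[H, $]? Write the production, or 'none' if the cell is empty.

FIRST(S): from S→a R H we get {a}; from S→g e we get {g}; from S→λ we get {λ}. So FIRST(S) = {λ, a, g}.
FIRST(N): from N→λ we get {λ}. So FIRST(N) = {λ}.
FIRST(R): from R→a R g d we get {a}; from R→e a a we get {e}. So FIRST(R) = {a, e}.
FIRST(H): from H→b we get {b}; from H→e H d a we get {e}; from H→N we get {λ}. So FIRST(H) = {λ, b, e}.
FOLLOW(S) includes $ since S is the start symbol.
FOLLOW(S): S appears on no right-hand side. Thus FOLLOW(S) = {$}.
FOLLOW(H): in S→a R H, the suffix after H is empty, so FOLLOW(H) ⊇ FOLLOW(S) = {$}; in H→e H d a, H is followed by d a with FIRST {d}. Thus FOLLOW(H) = {$, d}.
For H → b: FIRST(b) = {b}, so it goes in M[H, t] for t ∈ {b}.
For H → e H d a: FIRST(e H d a) = {e}, so it goes in M[H, t] for t ∈ {e}.
For H → N: FIRST(N) = {λ}, so it goes in M[H, t] for t ∈ {}; since λ ∈ FIRST, also for every t ∈ FOLLOW(H) = {$, d}.

H → N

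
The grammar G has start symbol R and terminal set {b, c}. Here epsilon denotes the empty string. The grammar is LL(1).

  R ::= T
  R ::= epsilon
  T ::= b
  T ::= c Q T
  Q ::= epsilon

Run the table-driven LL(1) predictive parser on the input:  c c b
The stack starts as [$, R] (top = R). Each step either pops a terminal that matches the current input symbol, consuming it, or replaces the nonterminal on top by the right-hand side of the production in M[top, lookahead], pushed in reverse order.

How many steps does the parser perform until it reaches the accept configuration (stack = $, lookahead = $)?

     Stack    Input    Action
  1  $ R      c c b $  expand R ::= T
  2  $ T      c c b $  expand T ::= c Q T
  3  $ T Q c  c c b $  match c
  4  $ T Q    c b $    expand Q ::= epsilon
  5  $ T      c b $    expand T ::= c Q T
  6  $ T Q c  c b $    match c
  7  $ T Q    b $      expand Q ::= epsilon
  8  $ T      b $      expand T ::= b
  9  $ b      b $      match b
Accept reached after 9 steps.

9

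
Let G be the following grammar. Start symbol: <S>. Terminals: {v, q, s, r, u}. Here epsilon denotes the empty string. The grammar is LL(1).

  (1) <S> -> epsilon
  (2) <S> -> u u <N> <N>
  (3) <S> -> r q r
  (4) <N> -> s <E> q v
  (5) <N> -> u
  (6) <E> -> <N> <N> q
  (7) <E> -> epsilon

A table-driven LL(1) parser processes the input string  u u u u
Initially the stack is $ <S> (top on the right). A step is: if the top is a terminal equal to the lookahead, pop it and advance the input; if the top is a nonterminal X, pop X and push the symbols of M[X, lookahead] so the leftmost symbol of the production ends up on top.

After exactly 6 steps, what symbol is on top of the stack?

step 1: stack=$ <S>  input=u u u u $  — expand <S> -> u u <N> <N>
step 2: stack=$ <N> <N> u u  input=u u u u $  — match u
step 3: stack=$ <N> <N> u  input=u u u $  — match u
step 4: stack=$ <N> <N>  input=u u $  — expand <N> -> u
step 5: stack=$ <N> u  input=u u $  — match u
step 6: stack=$ <N>  input=u $  — expand <N> -> u
Stack after step 6: $ u (top = u).

u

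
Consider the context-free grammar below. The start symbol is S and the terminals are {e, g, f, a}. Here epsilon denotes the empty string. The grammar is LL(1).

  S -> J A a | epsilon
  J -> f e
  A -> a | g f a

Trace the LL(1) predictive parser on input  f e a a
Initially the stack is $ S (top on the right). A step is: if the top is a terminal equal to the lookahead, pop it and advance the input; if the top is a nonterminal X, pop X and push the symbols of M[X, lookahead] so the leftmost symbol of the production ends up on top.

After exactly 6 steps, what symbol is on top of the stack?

a

step 1: stack=$ S  input=f e a a $  — expand S -> J A a
step 2: stack=$ a A J  input=f e a a $  — expand J -> f e
step 3: stack=$ a A e f  input=f e a a $  — match f
step 4: stack=$ a A e  input=e a a $  — match e
step 5: stack=$ a A  input=a a $  — expand A -> a
step 6: stack=$ a a  input=a a $  — match a
Stack after step 6: $ a (top = a).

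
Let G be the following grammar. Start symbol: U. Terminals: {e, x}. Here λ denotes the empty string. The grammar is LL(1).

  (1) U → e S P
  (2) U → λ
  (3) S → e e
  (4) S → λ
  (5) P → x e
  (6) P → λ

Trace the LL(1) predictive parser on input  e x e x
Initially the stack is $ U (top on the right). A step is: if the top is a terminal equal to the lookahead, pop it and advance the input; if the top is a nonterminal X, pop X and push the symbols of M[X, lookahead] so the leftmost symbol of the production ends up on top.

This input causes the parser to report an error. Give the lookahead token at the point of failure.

step 1: stack=$ U  input=e x e x $  — expand U → e S P
step 2: stack=$ P S e  input=e x e x $  — match e
step 3: stack=$ P S  input=x e x $  — expand S → λ
step 4: stack=$ P  input=x e x $  — expand P → x e
step 5: stack=$ e x  input=x e x $  — match x
step 6: stack=$ e  input=e x $  — match e
step 7: stack=$  input=x $  — error: stack empty but input remains

x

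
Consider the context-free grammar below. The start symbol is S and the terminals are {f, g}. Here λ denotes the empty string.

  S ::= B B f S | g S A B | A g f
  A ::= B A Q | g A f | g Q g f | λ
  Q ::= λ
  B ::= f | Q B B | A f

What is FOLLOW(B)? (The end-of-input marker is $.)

{$, f, g}

FIRST(Q): from Q::=λ we get {λ}. So FIRST(Q) = {λ}.
FIRST(S): from S::=B B f S we get {f, g}; from S::=g S A B we get {g}; from S::=A g f we get {f, g}. So FIRST(S) = {f, g}.
FIRST(A): from A::=B A Q we get {f, g}; from A::=g A f we get {g}; from A::=g Q g f we get {g}; from A::=λ we get {λ}. So FIRST(A) = {λ, f, g}.
FIRST(B): from B::=f we get {f}; from B::=Q B B we get {f, g}; from B::=A f we get {f, g}. So FIRST(B) = {f, g}.
FOLLOW(S) includes $ since S is the start symbol.
FOLLOW(S): in S::=B B f S, the suffix after S is empty (adds nothing new); in S::=g S A B, S is followed by A B with FIRST {f, g}. Thus FOLLOW(S) = {$, f, g}.
FOLLOW(A): in S::=g S A B, A is followed by B with FIRST {f, g}; in S::=A g f, A is followed by g f with FIRST {g}; in A::=B A Q, A is followed by Q with FIRST {λ}; in A::=B A Q, the suffix after A is nullable (adds nothing new); in A::=g A f, A is followed by f with FIRST {f}; in B::=A f, A is followed by f with FIRST {f}. Thus FOLLOW(A) = {f, g}.
FOLLOW(Q): in A::=B A Q, the suffix after Q is empty, so FOLLOW(Q) ⊇ FOLLOW(A) = {f, g}; in A::=g Q g f, Q is followed by g f with FIRST {g}; in B::=Q B B, Q is followed by B B with FIRST {f, g}. Thus FOLLOW(Q) = {f, g}.
FOLLOW(B): in S::=B B f S (occurrence 1), B is followed by B f S with FIRST {f, g}; in S::=B B f S (occurrence 2), B is followed by f S with FIRST {f}; in S::=g S A B, the suffix after B is empty, so FOLLOW(B) ⊇ FOLLOW(S) = {$, f, g}; in A::=B A Q, B is followed by A Q with FIRST {λ, f, g}; in A::=B A Q, the suffix after B is nullable, so FOLLOW(B) ⊇ FOLLOW(A) = {f, g}; in B::=Q B B (occurrence 1), B is followed by B with FIRST {f, g}; in B::=Q B B (occurrence 2), the suffix after B is empty (adds nothing new). Thus FOLLOW(B) = {$, f, g}.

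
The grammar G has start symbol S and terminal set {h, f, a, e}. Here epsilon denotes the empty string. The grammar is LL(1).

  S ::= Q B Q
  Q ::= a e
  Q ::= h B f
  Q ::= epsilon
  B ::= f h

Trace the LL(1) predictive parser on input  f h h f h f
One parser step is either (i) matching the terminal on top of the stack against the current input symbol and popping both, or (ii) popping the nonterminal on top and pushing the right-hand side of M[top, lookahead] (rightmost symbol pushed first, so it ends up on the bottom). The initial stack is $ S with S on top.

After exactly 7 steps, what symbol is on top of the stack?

step 1: stack=$ S  input=f h h f h f $  — expand S ::= Q B Q
step 2: stack=$ Q B Q  input=f h h f h f $  — expand Q ::= epsilon
step 3: stack=$ Q B  input=f h h f h f $  — expand B ::= f h
step 4: stack=$ Q h f  input=f h h f h f $  — match f
step 5: stack=$ Q h  input=h h f h f $  — match h
step 6: stack=$ Q  input=h f h f $  — expand Q ::= h B f
step 7: stack=$ f B h  input=h f h f $  — match h
Stack after step 7: $ f B (top = B).

B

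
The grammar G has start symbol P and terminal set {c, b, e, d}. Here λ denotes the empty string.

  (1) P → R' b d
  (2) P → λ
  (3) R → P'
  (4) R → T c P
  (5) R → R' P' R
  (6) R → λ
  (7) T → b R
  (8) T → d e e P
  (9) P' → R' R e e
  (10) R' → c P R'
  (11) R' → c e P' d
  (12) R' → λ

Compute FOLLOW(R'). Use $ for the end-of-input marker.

{b, c, d, e}

FIRST(T): from T→b R we get {b}; from T→d e e P we get {d}. So FIRST(T) = {b, d}.
FIRST(R'): from R'→c P R' we get {c}; from R'→c e P' d we get {c}; from R'→λ we get {λ}. So FIRST(R') = {λ, c}.
FIRST(P): from P→R' b d we get {b, c}; from P→λ we get {λ}. So FIRST(P) = {λ, b, c}.
FIRST(R): from R→P' we get {b, c, d, e}; from R→T c P we get {b, d}; from R→R' P' R we get {b, c, d, e}; from R→λ we get {λ}. So FIRST(R) = {λ, b, c, d, e}.
FIRST(P'): from P'→R' R e e we get {b, c, d, e}. So FIRST(P') = {b, c, d, e}.
FOLLOW(P) includes $ since P is the start symbol.
FOLLOW(T): in R→T c P, T is followed by c P with FIRST {c}. Thus FOLLOW(T) = {c}.
FOLLOW(R): in R→R' P' R, the suffix after R is empty (adds nothing new); in T→b R, the suffix after R is empty, so FOLLOW(R) ⊇ FOLLOW(T) = {c}; in P'→R' R e e, R is followed by e e with FIRST {e}. Thus FOLLOW(R) = {c, e}.
FOLLOW(P'): in R→P', the suffix after P' is empty, so FOLLOW(P') ⊇ FOLLOW(R) = {c, e}; in R→R' P' R, P' is followed by R with FIRST {λ, b, c, d, e}; in R→R' P' R, the suffix after P' is nullable, so FOLLOW(P') ⊇ FOLLOW(R) = {c, e}; in R'→c e P' d, P' is followed by d with FIRST {d}. Thus FOLLOW(P') = {b, c, d, e}.
FOLLOW(R'): in P→R' b d, R' is followed by b d with FIRST {b}; in R→R' P' R, R' is followed by P' R with FIRST {b, c, d, e}; in P'→R' R e e, R' is followed by R e e with FIRST {b, c, d, e}; in R'→c P R', the suffix after R' is empty (adds nothing new). Thus FOLLOW(R') = {b, c, d, e}.
FOLLOW(P): in R→T c P, the suffix after P is empty, so FOLLOW(P) ⊇ FOLLOW(R) = {c, e}; in T→d e e P, the suffix after P is empty, so FOLLOW(P) ⊇ FOLLOW(T) = {c}; in R'→c P R', P is followed by R' with FIRST {λ, c}; in R'→c P R', the suffix after P is nullable, so FOLLOW(P) ⊇ FOLLOW(R') = {b, c, d, e}. Thus FOLLOW(P) = {$, b, c, d, e}.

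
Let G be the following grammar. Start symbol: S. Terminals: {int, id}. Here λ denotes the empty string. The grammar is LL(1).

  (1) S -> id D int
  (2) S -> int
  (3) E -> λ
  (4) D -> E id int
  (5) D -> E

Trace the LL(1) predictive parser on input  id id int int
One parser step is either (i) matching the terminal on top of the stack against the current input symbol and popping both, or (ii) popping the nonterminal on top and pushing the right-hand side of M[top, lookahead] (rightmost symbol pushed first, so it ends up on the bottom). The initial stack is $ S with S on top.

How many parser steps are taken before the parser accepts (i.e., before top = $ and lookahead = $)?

     Stack           Input            Action
  1  $ S             id id int int $  expand S -> id D int
  2  $ int D id      id id int int $  match id
  3  $ int D         id int int $     expand D -> E id int
  4  $ int int id E  id int int $     expand E -> λ
  5  $ int int id    id int int $     match id
  6  $ int int       int int $        match int
  7  $ int           int $            match int
Accept reached after 7 steps.

7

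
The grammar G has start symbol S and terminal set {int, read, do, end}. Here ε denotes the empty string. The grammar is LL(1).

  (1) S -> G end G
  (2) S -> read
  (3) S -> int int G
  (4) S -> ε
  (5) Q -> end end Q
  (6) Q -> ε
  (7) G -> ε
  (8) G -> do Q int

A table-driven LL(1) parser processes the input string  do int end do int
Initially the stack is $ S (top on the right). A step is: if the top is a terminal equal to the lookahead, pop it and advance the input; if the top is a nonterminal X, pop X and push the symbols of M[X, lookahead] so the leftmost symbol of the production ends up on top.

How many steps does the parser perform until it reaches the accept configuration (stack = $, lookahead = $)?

      Stack             Input                Action
   1  $ S               do int end do int $  expand S -> G end G
   2  $ G end G         do int end do int $  expand G -> do Q int
   3  $ G end int Q do  do int end do int $  match do
   4  $ G end int Q     int end do int $     expand Q -> ε
   5  $ G end int       int end do int $     match int
   6  $ G end           end do int $         match end
   7  $ G               do int $             expand G -> do Q int
   8  $ int Q do        do int $             match do
   9  $ int Q           int $                expand Q -> ε
  10  $ int             int $                match int
Accept reached after 10 steps.

10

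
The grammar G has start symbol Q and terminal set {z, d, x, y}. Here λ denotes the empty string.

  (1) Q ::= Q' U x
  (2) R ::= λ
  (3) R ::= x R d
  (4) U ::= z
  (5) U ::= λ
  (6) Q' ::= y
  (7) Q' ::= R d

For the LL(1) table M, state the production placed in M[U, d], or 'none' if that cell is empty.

none

FIRST(R): from R::=λ we get {λ}; from R::=x R d we get {x}. So FIRST(R) = {λ, x}.
FIRST(U): from U::=z we get {z}; from U::=λ we get {λ}. So FIRST(U) = {λ, z}.
FIRST(Q'): from Q'::=y we get {y}; from Q'::=R d we get {d, x}. So FIRST(Q') = {d, x, y}.
FIRST(Q): from Q::=Q' U x we get {d, x, y}. So FIRST(Q) = {d, x, y}.
FOLLOW(Q) includes $ since Q is the start symbol.
FOLLOW(U): in Q::=Q' U x, U is followed by x with FIRST {x}. Thus FOLLOW(U) = {x}.
For U ::= z: FIRST(z) = {z}, so it goes in M[U, t] for t ∈ {z}.
For U ::= λ: FIRST(λ) = {λ}, so it goes in M[U, t] for t ∈ {}; since λ ∈ FIRST, also for every t ∈ FOLLOW(U) = {x}.
None of these place a production in M[U, d].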